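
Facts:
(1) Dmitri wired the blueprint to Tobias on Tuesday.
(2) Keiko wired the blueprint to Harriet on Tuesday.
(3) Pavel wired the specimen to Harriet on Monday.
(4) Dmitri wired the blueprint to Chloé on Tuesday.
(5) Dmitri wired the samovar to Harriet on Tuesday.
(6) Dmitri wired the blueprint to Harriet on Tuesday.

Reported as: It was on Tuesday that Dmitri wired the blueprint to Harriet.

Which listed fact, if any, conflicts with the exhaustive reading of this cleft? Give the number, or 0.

Focus of the cleft: "on Tuesday" (the setting). Presupposed background: same agent, thing, recipient (Dmitri / the blueprint / Harriet).
The exhaustive reading says no other setting fits that background.
No listed fact matches the background with a different setting. Exhaustivity holds.

0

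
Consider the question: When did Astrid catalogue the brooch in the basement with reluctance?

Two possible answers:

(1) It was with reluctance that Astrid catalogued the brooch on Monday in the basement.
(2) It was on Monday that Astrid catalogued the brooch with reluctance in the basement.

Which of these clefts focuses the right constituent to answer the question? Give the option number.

The question word "when" targets the time.
Option (1) clefts "with reluctance" — the manner, not what was asked.
Option (2) clefts "on Monday" — that matches what the question asks about.
So the congruent reply is (2).

2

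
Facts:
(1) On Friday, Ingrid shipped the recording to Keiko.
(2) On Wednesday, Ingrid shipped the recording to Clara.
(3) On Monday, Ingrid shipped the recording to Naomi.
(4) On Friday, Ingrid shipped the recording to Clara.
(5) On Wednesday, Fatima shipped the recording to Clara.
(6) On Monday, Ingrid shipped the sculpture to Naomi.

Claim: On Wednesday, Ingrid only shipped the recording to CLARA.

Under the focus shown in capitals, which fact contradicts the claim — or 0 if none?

Focus (in capitals) is "Clara" — the recipient. "Only" excludes alternative recipients while holding fixed agent = Ingrid, thing = the recording, setting = on Wednesday.
No fact matches agent = Ingrid, thing = the recording, setting = on Wednesday with a different recipient — every other fact differs on at least one backgrounded slot. So no fact refutes it.

0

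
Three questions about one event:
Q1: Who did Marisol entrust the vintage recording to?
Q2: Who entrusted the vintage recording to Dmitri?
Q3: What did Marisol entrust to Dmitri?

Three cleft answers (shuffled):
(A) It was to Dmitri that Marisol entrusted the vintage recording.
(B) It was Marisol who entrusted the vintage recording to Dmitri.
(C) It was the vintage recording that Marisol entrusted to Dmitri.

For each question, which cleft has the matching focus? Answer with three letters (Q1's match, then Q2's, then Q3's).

Q1 asks about the recipient; cleft (A) focuses "to Dmitri", which is the recipient — so Q1 → A.
Q2 asks about the subject (agent); cleft (B) focuses "Marisol", which is the subject (agent) — so Q2 → B.
Q3 asks about the direct object; cleft (C) focuses "the vintage recording", which is the direct object — so Q3 → C.
Mapping: Q1→A, Q2→B, Q3→C.

ABC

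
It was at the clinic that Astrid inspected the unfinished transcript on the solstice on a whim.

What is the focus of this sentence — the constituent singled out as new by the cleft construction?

at the clinic

In an it-cleft "It was X that/who ...", the clefted constituent X is the focus; the that/who-clause expresses the presupposed open proposition.
Here the focus is "at the clinic". The backgrounded (presupposed) material includes "Astrid", "the unfinished transcript", "on a whim" and "on the solstice".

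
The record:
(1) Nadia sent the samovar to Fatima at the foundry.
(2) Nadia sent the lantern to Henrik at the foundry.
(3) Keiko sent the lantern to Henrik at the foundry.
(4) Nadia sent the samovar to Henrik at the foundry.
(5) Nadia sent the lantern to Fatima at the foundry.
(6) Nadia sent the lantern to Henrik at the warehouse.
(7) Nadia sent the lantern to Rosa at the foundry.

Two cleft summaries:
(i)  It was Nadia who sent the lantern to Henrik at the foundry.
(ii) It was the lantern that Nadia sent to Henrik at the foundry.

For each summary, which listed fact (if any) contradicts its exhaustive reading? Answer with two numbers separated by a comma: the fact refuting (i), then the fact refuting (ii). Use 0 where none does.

3, 4

(i): focus "Nadia". Looking for same thing, recipient, setting (the lantern / Henrik / at the foundry) with some other agent — fact (3) has Keiko there. Refuted.
(ii): focus "the lantern". Looking for same agent, recipient, setting (Nadia / Henrik / at the foundry) with some other thing — fact (4) has the samovar there. Refuted.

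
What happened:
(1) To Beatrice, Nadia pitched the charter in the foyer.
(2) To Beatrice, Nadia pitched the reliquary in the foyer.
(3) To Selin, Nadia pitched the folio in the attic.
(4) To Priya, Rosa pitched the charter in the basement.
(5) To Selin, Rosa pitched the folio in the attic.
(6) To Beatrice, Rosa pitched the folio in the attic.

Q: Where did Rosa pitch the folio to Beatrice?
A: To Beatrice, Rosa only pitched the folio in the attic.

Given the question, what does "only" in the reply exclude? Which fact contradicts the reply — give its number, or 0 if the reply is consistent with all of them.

Answering "Where did ...?" puts focus on the setting — here, "in the attic".
"Only" then excludes alternative settings while the background — same agent, thing, recipient (Rosa / the folio / Beatrice) — is held fixed.
No fact keeps same agent, thing, recipient (Rosa / the folio / Beatrice) while changing the setting; every other fact differs on something backgrounded. The reply stands.
(Fact (5) would refute a reading with focus on the recipient — but that is not what the question asks.)

0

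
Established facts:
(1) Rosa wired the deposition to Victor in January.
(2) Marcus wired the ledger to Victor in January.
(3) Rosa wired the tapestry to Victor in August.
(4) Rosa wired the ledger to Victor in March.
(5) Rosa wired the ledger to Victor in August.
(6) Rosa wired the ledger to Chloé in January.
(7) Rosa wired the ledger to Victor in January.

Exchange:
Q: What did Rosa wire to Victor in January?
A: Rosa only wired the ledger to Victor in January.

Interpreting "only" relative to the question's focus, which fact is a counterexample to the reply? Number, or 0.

1

Answering "What did ...?" puts focus on the thing — here, "the ledger".
"Only" then excludes alternative things while the background — agent = Rosa, recipient = Victor, setting = in January — is held fixed.
Fact (1) keeps agent = Rosa, recipient = Victor, setting = in January but has thing = the deposition; that refutes the reply.
(Fact (6) would refute a reading with focus on the recipient — but that is not what the question asks.)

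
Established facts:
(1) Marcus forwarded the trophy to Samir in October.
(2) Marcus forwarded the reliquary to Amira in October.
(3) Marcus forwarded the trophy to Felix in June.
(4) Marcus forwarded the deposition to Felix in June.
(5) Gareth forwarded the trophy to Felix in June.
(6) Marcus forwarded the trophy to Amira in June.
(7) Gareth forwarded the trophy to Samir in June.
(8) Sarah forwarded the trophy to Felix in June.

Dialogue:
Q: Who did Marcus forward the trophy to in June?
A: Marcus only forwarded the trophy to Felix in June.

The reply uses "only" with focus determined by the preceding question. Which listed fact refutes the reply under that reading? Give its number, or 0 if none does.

The question "Who did ... to ...?" targets the recipient, so in the reply the focus falls on "Felix".
So "only" ranges over recipients; the rest (Marcus as agent and the trophy as thing and in June as setting) is presupposed.
Fact (6) shares the background with a different recipient (Amira) — counterexample.
(Fact (4) would refute a reading with focus on the thing — but that is not what the question asks.)

6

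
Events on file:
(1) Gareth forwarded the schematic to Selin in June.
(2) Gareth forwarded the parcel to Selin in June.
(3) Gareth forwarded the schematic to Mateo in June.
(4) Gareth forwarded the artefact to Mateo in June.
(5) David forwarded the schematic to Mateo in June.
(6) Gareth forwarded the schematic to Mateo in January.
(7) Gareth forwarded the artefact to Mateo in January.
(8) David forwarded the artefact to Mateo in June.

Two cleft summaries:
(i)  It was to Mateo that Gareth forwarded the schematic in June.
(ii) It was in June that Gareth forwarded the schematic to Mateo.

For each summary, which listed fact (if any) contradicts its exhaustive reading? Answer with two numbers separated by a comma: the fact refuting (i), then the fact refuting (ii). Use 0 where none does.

1, 6

(i): focus "Mateo". Looking for same agent, thing, setting (Gareth / the schematic / in June) with some other recipient — fact (1) has Selin there. Refuted.
(ii): focus "in June". Looking for same agent, thing, recipient (Gareth / the schematic / Mateo) with some other setting — fact (6) has in January there. Refuted.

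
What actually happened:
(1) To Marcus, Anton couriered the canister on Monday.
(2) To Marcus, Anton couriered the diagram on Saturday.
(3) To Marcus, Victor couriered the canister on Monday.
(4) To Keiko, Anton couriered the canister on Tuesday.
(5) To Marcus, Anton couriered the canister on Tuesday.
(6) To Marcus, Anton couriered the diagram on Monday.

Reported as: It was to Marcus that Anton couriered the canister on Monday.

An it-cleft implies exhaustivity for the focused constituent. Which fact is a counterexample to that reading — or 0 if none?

0

The cleft puts "Marcus" in focus and presupposes the open proposition with agent = Anton, thing = the canister, setting = on Monday.
The exhaustive reading says no other recipient fits that background.
No listed fact matches the background with a different recipient. Exhaustivity holds.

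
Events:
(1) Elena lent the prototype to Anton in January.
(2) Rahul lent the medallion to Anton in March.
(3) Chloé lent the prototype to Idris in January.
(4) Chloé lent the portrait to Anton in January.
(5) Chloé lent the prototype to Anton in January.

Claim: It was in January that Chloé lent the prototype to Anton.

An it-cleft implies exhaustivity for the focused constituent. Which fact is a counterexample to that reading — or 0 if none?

0

The cleft puts "in January" in focus and presupposes the open proposition with same agent, thing, recipient (Chloé / the prototype / Anton).
The exhaustive reading says no other setting fits that background.
No listed fact matches the background with a different setting. Exhaustivity holds.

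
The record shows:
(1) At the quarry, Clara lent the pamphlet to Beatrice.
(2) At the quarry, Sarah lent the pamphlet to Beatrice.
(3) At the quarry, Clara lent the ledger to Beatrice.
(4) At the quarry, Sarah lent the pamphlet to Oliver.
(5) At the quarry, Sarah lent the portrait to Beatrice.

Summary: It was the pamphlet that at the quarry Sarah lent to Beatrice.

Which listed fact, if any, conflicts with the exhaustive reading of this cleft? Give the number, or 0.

Focus of the cleft: "the pamphlet" (the thing). Presupposed background: agent = Sarah, recipient = Beatrice, setting = at the quarry.
Exhaustivity: the pamphlet is the only thing satisfying that background.
Fact (5) shares the background but with thing = the portrait; exhaustivity is violated.

5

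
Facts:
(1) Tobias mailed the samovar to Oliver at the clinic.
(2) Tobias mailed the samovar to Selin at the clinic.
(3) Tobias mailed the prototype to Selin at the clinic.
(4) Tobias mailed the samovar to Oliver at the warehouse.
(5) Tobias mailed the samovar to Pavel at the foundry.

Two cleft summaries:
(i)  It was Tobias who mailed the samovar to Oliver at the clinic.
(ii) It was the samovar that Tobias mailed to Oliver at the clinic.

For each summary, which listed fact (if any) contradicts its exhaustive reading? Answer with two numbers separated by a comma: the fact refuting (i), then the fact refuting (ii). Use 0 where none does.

(i): focus "Tobias". No fact shares the samovar as thing and Oliver as recipient and at the clinic as setting with a different agent. 0.
(ii): focus "the samovar". No fact shares Tobias as agent and Oliver as recipient and at the clinic as setting with a different thing. 0.

0, 0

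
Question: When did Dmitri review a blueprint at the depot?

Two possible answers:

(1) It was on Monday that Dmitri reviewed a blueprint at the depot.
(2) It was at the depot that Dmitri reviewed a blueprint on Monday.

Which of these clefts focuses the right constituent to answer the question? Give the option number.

The question word "when" targets the time.
Option (1) clefts "on Monday" — that matches what the question asks about.
Option (2) clefts "at the depot" — the location, not what was asked.
So the congruent reply is (1).

1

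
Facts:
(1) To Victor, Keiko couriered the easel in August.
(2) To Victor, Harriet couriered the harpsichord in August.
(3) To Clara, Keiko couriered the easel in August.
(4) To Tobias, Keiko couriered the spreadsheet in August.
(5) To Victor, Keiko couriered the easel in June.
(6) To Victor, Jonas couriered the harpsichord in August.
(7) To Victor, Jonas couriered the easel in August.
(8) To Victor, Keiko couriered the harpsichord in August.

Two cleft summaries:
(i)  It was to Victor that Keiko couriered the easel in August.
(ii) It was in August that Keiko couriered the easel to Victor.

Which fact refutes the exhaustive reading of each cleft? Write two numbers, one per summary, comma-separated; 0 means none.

(i): focus "Victor". Looking for same agent, thing, setting (Keiko / the easel / in August) with some other recipient — fact (3) has Clara there. Refuted.
(ii): focus "in August". Looking for same agent, thing, recipient (Keiko / the easel / Victor) with some other setting — fact (5) has in June there. Refuted.

3, 5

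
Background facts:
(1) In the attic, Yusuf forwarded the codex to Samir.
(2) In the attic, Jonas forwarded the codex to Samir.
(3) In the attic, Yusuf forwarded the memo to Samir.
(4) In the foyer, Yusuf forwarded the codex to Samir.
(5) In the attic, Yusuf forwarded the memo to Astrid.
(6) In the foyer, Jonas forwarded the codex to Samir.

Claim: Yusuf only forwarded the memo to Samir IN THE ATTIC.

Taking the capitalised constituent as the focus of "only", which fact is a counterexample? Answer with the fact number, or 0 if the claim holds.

The capitals mark "in the attic" as focus. So "only" rules out other settings, with the rest (Yusuf as agent and the memo as thing and Samir as recipient) as background.
No fact matches Yusuf as agent and the memo as thing and Samir as recipient with a different setting — every other fact differs on at least one backgrounded slot. So no fact refutes it.

0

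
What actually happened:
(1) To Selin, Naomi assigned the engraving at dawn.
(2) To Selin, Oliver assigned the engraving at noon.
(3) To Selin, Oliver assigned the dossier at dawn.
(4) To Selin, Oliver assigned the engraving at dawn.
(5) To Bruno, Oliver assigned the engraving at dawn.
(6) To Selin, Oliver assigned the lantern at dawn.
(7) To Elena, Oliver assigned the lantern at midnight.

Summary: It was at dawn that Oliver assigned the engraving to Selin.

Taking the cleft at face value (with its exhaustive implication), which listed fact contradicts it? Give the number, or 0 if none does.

The cleft puts "at dawn" in focus and presupposes the open proposition with Oliver as agent and the engraving as thing and Selin as recipient.
Exhaustivity: at dawn is the only setting satisfying that background.
Fact (2) shares the background but with setting = at noon; exhaustivity is violated.

2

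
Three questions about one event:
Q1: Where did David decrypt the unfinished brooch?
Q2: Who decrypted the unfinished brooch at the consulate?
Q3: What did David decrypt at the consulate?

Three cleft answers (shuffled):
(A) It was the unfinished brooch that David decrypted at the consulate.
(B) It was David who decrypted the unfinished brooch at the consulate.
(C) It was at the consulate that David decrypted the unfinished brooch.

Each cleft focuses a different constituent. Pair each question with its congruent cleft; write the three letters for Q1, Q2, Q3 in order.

Q1 asks about the location; cleft (C) focuses "at the consulate", which is the location — so Q1 → C.
Q2 asks about the subject (agent); cleft (B) focuses "David", which is the subject (agent) — so Q2 → B.
Q3 asks about the direct object; cleft (A) focuses "the unfinished brooch", which is the direct object — so Q3 → A.
Mapping: Q1→C, Q2→B, Q3→A.

CBA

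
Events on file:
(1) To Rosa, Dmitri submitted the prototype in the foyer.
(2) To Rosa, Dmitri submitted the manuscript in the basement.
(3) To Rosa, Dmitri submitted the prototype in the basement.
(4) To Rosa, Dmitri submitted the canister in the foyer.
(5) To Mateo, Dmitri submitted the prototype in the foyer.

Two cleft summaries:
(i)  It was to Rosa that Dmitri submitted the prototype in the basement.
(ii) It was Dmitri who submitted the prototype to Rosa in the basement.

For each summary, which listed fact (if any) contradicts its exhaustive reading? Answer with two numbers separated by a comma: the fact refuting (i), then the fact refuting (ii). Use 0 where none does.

0, 0

Summary (i) focuses "Rosa" (the recipient); background agent = Dmitri, thing = the prototype, setting = in the basement. No fact matches that background with a different recipient, so 0.
Summary (ii) focuses "Dmitri" (the agent); background thing = the prototype, recipient = Rosa, setting = in the basement. No fact matches that background with a different agent, so 0.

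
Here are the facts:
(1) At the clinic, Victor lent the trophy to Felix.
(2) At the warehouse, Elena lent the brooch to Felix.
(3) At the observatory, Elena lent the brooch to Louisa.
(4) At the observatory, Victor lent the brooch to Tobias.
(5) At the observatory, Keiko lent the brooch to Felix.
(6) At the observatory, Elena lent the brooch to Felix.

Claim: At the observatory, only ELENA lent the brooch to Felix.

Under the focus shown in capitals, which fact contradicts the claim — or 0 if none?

Focus (in capitals) is "Elena" — the agent. "Only" excludes alternative agents while holding fixed the brooch as thing and Felix as recipient and at the observatory as setting.
Fact (5) matches on the brooch as thing and Felix as recipient and at the observatory as setting, but has agent = Keiko instead. That refutes the claim.

5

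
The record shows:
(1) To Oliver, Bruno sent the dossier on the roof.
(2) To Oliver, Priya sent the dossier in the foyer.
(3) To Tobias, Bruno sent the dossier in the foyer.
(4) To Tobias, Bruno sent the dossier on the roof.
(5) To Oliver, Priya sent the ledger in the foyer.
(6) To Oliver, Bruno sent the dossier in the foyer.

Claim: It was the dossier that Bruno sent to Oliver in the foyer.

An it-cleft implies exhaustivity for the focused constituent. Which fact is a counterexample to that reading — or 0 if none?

The cleft puts "the dossier" in focus and presupposes the open proposition with same agent, recipient, setting (Bruno / Oliver / in the foyer).
The exhaustive reading says no other thing fits that background.
No listed fact matches the background with a different thing. Exhaustivity holds.

0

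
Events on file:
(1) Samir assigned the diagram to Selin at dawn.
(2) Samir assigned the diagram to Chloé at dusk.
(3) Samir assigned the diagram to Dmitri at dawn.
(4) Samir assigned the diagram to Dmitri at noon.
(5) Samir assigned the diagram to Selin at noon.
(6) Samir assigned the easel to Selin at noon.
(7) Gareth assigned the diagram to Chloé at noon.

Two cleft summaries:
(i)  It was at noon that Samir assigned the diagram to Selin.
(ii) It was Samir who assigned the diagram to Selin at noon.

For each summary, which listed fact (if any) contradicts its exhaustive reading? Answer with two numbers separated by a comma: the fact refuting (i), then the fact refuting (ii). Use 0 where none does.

(i): focus "at noon". Looking for same agent, thing, recipient (Samir / the diagram / Selin) with some other setting — fact (1) has at dawn there. Refuted.
(ii): focus "Samir". No fact shares same thing, recipient, setting (the diagram / Selin / at noon) with a different agent. 0.

1, 0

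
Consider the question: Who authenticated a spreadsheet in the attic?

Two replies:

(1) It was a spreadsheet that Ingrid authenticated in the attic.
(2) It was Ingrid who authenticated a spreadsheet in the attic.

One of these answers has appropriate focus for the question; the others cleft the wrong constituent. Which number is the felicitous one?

The question word "who" targets the subject (agent).
Option (1) clefts "a spreadsheet" — the direct object, not what was asked.
Option (2) clefts "Ingrid" — that matches what the question asks about.
So the congruent reply is (2).

2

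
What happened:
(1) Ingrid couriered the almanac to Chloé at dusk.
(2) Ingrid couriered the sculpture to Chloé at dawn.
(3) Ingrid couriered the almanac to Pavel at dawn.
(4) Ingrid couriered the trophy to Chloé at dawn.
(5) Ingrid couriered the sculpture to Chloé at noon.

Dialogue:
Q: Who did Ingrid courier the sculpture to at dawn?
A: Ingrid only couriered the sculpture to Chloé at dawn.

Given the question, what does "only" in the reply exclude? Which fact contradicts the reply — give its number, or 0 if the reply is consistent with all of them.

0

Answering "Who did ... to ...?" puts focus on the recipient — here, "Chloé".
So "only" ranges over recipients; the rest (same agent, thing, setting (Ingrid / the sculpture / at dawn)) is presupposed.
No listed fact shares that background with another recipient. Nothing contradicts the reply.
(Fact (5) would refute a reading with focus on the setting — but that is not what the question asks.)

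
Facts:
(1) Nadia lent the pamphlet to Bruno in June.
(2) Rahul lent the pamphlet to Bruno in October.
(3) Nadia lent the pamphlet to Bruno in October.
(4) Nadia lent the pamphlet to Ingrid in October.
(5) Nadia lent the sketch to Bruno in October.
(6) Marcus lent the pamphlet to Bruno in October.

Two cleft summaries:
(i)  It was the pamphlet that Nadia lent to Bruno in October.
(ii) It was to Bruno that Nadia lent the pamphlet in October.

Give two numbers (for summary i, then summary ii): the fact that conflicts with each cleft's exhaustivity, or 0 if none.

5, 4

Summary (i) focuses "the pamphlet" (the thing); background agent = Nadia, recipient = Bruno, setting = in October. Fact (5) matches that background with thing = the sketch — refutes (i).
Summary (ii) focuses "Bruno" (the recipient); background agent = Nadia, thing = the pamphlet, setting = in October. Fact (4) matches that background with recipient = Ingrid — refutes (ii).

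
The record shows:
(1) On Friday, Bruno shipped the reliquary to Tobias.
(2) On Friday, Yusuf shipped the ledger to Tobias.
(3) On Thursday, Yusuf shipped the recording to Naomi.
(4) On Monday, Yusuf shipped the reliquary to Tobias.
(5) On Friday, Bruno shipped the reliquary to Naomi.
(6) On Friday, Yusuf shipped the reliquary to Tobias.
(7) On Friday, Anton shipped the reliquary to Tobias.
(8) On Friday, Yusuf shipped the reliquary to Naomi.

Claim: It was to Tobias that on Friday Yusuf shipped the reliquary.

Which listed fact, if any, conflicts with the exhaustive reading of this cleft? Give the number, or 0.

Focus of the cleft: "Tobias" (the recipient). Presupposed background: agent = Yusuf, thing = the reliquary, setting = on Friday.
Exhaustivity: Tobias is the only recipient satisfying that background.
Fact (8) shares the background but with recipient = Naomi; exhaustivity is violated.

8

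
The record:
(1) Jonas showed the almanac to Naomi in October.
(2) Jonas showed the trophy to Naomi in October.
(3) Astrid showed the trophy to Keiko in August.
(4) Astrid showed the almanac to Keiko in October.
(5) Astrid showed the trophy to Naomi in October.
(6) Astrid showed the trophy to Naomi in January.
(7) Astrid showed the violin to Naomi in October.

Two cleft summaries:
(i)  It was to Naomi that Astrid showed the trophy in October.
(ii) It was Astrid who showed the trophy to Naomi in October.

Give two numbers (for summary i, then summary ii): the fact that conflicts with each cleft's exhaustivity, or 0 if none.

0, 2

(i): focus "Naomi". No fact shares same agent, thing, setting (Astrid / the trophy / in October) with a different recipient. 0.
(ii): focus "Astrid". Looking for same thing, recipient, setting (the trophy / Naomi / in October) with some other agent — fact (2) has Jonas there. Refuted.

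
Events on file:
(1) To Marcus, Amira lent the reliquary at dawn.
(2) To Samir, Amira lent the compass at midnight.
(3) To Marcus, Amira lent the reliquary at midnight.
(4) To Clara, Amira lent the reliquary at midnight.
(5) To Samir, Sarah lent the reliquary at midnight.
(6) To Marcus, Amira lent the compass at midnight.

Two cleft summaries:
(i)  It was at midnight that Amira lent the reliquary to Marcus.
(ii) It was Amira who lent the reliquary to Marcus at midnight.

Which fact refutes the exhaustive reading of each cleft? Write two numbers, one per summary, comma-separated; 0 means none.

(i): focus "at midnight". Looking for same agent, thing, recipient (Amira / the reliquary / Marcus) with some other setting — fact (1) has at dawn there. Refuted.
(ii): focus "Amira". No fact shares same thing, recipient, setting (the reliquary / Marcus / at midnight) with a different agent. 0.

1, 0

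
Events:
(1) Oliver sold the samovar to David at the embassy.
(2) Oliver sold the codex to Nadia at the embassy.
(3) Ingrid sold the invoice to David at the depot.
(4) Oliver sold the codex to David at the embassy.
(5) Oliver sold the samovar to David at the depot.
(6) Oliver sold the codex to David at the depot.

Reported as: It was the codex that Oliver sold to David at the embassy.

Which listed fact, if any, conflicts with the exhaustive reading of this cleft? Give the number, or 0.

The cleft puts "the codex" in focus and presupposes the open proposition with same agent, recipient, setting (Oliver / David / at the embassy).
The exhaustive reading says no other thing fits that background.
Fact (1) shares the background but with thing = the samovar; exhaustivity is violated.

1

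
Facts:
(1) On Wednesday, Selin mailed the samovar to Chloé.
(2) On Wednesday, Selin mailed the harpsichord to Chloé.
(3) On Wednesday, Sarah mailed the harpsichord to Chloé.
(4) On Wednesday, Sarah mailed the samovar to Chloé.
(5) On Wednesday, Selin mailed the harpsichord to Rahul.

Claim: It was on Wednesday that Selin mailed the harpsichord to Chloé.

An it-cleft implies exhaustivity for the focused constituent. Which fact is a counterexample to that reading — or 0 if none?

0

The cleft puts "on Wednesday" in focus and presupposes the open proposition with same agent, thing, recipient (Selin / the harpsichord / Chloé).
Exhaustivity: on Wednesday is the only setting satisfying that background.
Every other fact differs from the presupposition on some backgrounded slot, so none challenges the exhaustivity.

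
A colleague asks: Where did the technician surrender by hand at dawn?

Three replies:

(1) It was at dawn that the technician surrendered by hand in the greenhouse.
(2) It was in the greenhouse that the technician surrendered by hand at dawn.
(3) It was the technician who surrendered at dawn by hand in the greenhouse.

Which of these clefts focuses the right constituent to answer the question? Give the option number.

2

The question word "where" targets the location.
Option (1) clefts "at dawn" — the time, not what was asked.
Option (2) clefts "in the greenhouse" — that matches what the question asks about.
Option (3) clefts "the technician" — the subject (agent), not what was asked.
So the congruent reply is (2).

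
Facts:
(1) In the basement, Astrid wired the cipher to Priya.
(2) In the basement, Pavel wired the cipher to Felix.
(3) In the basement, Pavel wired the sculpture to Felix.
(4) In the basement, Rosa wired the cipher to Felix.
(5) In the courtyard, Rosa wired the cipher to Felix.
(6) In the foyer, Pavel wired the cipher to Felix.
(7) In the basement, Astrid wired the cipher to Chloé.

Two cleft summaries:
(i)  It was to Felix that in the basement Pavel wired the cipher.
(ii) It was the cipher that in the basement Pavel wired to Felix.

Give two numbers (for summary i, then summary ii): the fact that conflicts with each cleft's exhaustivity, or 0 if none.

(i): focus "Felix". No fact shares Pavel as agent and the cipher as thing and in the basement as setting with a different recipient. 0.
(ii): focus "the cipher". Looking for Pavel as agent and Felix as recipient and in the basement as setting with some other thing — fact (3) has the sculpture there. Refuted.

0, 3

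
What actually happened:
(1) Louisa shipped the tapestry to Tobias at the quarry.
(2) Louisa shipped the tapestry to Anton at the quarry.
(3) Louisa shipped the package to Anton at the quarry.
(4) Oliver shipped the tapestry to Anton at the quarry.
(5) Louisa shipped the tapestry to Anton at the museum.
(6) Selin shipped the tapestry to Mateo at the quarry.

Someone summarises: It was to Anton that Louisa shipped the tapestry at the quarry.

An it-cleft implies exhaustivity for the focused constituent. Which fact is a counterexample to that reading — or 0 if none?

The cleft puts "Anton" in focus and presupposes the open proposition with Louisa as agent and the tapestry as thing and at the quarry as setting.
The exhaustive reading says no other recipient fits that background.
Fact (1) shares the background but with recipient = Tobias; exhaustivity is violated.

1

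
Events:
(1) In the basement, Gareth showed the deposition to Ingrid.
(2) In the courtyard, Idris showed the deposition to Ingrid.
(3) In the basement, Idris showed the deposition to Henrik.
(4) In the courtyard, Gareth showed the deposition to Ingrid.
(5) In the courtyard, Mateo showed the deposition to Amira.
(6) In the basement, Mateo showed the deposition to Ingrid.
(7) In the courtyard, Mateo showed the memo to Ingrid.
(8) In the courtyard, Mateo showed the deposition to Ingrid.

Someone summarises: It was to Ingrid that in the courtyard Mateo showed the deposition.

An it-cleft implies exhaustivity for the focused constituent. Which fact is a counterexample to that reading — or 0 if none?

Focus of the cleft: "Ingrid" (the recipient). Presupposed background: Mateo as agent and the deposition as thing and in the courtyard as setting.
The exhaustive reading says no other recipient fits that background.
Fact (5) shares the background but with recipient = Amira; exhaustivity is violated.

5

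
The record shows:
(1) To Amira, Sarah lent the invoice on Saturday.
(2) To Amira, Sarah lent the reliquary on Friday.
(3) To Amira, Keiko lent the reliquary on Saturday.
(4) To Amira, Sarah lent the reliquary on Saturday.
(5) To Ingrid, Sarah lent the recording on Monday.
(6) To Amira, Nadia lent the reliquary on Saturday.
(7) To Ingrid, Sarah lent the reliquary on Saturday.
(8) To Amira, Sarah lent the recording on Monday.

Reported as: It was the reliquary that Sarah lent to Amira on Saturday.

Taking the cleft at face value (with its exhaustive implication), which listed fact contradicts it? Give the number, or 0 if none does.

The cleft puts "the reliquary" in focus and presupposes the open proposition with Sarah as agent and Amira as recipient and on Saturday as setting.
Exhaustivity: the reliquary is the only thing satisfying that background.
Fact (1) shares the background but with thing = the invoice; exhaustivity is violated.

1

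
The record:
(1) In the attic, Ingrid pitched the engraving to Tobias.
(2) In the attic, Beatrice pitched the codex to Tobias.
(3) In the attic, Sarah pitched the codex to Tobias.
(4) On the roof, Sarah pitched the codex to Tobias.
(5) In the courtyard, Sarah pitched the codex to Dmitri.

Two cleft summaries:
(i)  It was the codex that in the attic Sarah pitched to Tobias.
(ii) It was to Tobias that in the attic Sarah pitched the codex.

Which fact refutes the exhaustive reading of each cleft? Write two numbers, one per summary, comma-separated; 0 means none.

(i): focus "the codex". No fact shares Sarah as agent and Tobias as recipient and in the attic as setting with a different thing. 0.
(ii): focus "Tobias". No fact shares Sarah as agent and the codex as thing and in the attic as setting with a different recipient. 0.

0, 0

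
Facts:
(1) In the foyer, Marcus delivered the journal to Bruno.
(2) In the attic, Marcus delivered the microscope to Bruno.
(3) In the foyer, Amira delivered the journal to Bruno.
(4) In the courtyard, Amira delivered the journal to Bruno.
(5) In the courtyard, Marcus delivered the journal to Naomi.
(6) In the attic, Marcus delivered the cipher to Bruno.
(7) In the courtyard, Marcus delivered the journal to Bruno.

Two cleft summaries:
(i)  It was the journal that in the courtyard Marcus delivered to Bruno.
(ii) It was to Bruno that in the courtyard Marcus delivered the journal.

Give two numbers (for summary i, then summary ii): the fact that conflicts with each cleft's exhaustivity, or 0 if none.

0, 5

(i): focus "the journal". No fact shares Marcus as agent and Bruno as recipient and in the courtyard as setting with a different thing. 0.
(ii): focus "Bruno". Looking for Marcus as agent and the journal as thing and in the courtyard as setting with some other recipient — fact (5) has Naomi there. Refuted.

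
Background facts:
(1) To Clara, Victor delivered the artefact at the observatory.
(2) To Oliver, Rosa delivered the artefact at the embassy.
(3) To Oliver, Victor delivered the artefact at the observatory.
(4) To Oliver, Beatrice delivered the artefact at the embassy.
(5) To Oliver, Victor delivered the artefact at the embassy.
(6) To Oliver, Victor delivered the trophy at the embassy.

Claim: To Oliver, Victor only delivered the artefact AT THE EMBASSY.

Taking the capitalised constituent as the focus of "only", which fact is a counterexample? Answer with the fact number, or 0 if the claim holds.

3

The capitals mark "at the embassy" as focus. So "only" rules out other settings, with the rest (same agent, thing, recipient (Victor / the artefact / Oliver)) as background.
Fact (3) shares the background but differs in setting (at the observatory) — a counterexample.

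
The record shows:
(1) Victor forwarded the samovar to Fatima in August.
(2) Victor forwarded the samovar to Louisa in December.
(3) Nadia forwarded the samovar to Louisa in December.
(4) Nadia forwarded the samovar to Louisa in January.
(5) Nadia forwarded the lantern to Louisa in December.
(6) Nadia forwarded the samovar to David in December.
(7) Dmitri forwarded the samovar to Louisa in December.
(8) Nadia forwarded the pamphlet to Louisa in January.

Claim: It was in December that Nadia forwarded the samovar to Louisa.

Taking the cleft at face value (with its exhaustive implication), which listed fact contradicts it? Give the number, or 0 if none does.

Focus of the cleft: "in December" (the setting). Presupposed background: same agent, thing, recipient (Nadia / the samovar / Louisa).
Exhaustivity: in December is the only setting satisfying that background.
But fact (4) also has same agent, thing, recipient (Nadia / the samovar / Louisa), with setting = in January — so the exhaustive reading fails.

4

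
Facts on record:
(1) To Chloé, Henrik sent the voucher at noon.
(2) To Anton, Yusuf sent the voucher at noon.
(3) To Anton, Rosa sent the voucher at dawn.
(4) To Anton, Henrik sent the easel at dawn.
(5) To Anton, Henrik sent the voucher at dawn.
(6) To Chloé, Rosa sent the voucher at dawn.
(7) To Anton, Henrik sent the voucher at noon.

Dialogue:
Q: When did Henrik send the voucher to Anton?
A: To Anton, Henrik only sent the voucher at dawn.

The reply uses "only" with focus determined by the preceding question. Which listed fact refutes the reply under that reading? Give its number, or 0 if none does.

The question "When did ...?" targets the setting, so in the reply the focus falls on "at dawn".
"Only" then excludes alternative settings while the background — Henrik as agent and the voucher as thing and Anton as recipient — is held fixed.
Fact (7) shares the background with a different setting (at noon) — counterexample.
(Fact (4) would refute a reading with focus on the thing — but that is not what the question asks.)

7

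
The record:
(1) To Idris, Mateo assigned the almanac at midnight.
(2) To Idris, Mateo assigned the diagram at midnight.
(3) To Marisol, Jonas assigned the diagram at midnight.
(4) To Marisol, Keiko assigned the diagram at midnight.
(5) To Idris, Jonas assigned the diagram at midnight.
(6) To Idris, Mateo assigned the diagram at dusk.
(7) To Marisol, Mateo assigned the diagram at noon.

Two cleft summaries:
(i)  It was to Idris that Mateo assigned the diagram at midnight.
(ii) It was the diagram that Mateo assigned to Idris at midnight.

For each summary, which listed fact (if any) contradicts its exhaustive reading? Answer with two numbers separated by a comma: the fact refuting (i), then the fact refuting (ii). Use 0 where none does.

Summary (i) focuses "Idris" (the recipient); background agent = Mateo, thing = the diagram, setting = at midnight. No fact matches that background with a different recipient, so 0.
Summary (ii) focuses "the diagram" (the thing); background agent = Mateo, recipient = Idris, setting = at midnight. Fact (1) matches that background with thing = the almanac — refutes (ii).

0, 1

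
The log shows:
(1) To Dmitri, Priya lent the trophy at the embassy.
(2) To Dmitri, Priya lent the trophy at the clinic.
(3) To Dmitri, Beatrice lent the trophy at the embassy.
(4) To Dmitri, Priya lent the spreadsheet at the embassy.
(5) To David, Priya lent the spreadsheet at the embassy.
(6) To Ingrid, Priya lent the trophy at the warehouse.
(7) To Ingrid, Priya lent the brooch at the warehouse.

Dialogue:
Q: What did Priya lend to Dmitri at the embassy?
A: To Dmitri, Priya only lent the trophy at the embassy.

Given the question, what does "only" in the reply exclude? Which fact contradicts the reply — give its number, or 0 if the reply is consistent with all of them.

Answering "What did ...?" puts focus on the thing — here, "the trophy".
So "only" ranges over things; the rest (Priya as agent and Dmitri as recipient and at the embassy as setting) is presupposed.
Fact (4) shares the background with a different thing (the spreadsheet) — counterexample.
(Fact (2) would refute a reading with focus on the setting — but that is not what the question asks.)

4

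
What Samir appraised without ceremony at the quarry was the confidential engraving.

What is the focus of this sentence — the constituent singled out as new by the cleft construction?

the confidential engraving

In a pseudo-cleft "What ... was X", the post-copular constituent X is the focus.
Here the focus is "the confidential engraving". The backgrounded (presupposed) material includes "Samir", "at the quarry" and "without ceremony".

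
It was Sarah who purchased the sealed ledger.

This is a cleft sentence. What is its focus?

Sarah

In an it-cleft "It was X that/who ...", the clefted constituent X is the focus; the that/who-clause expresses the presupposed open proposition.
Here the focus is "Sarah". The backgrounded (presupposed) material includes "the sealed ledger".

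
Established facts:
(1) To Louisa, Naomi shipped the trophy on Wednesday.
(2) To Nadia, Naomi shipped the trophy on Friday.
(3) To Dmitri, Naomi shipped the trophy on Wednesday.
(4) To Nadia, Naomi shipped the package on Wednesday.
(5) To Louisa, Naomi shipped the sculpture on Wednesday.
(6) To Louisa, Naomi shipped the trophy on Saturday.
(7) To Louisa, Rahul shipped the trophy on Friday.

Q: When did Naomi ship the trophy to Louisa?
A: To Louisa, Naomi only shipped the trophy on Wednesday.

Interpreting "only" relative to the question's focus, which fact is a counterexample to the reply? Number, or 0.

6

The question "When did ...?" targets the setting, so in the reply the focus falls on "on Wednesday".
"Only" then excludes alternative settings while the background — Naomi as agent and the trophy as thing and Louisa as recipient — is held fixed.
Fact (6) keeps Naomi as agent and the trophy as thing and Louisa as recipient but has setting = on Saturday; that refutes the reply.
(Fact (5) would refute a reading with focus on the thing — but that is not what the question asks.)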